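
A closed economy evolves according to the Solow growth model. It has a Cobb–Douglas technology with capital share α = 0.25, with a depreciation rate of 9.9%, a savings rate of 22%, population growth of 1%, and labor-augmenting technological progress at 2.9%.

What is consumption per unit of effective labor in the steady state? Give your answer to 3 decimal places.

Steady state requires s·f(k) = (n + g + δ)·k, i.e. s·k^α = (n + g + δ)·k.
Dividing both sides by k: k^(1−α) = s / (n + g + δ).
k^0.75 = 0.22 / (0.010 + 0.029 + 0.099) = 0.22 / 0.138 = 1.5942
k* = 1.5942^(1/0.75) ≈ 1.8623
y* = (k*)^α = 1.8623^0.25 ≈ 1.1682
c* = (1 − s)·y* = (1 − 0.22) × 1.1682 ≈ 0.9112

c* ≈ 0.911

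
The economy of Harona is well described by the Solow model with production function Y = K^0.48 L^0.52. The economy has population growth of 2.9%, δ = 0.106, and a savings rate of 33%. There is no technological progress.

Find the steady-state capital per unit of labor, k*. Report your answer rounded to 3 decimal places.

k* ≈ 5.578

In steady state, investment equals break-even investment: s·k^α = (n + δ)·k.
Rearranging, k^(1−α) = s / (n + δ).
k^0.52 = 0.33 / (0.029 + 0.106) = 0.33 / 0.135 = 2.4444
k* = 2.4444^(1/0.52) ≈ 5.5781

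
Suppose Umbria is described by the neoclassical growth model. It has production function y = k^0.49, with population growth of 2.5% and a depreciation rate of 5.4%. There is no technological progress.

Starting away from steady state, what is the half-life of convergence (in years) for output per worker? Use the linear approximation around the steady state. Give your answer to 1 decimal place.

half-life ≈ 17.2 years

Near the steady state the convergence rate is λ = (1 − α)(n + δ).
λ = (1 − 0.49) × 0.079 = 0.51 × 0.079 = 0.04029
Half-life = ln 2 / λ = 0.6931 / 0.04029 ≈ 17.20 years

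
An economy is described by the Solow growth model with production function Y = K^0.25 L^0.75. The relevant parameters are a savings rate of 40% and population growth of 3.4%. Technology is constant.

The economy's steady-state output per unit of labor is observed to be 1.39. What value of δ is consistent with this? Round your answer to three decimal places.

δ ≈ 0.115

At the steady state, Δk = 0, so s·k^α = (n + δ)·k.
Since y* = [s/(n + δ)]^(α/(1−α)), we have s/(n + δ) = (y*)^((1−α)/α) = 1.39^3 = 2.6856.
Therefore n + δ = s / 2.6856 = 0.40 / 2.6856 = 0.1489, so δ = 0.1489 − 0.034 = 0.1149.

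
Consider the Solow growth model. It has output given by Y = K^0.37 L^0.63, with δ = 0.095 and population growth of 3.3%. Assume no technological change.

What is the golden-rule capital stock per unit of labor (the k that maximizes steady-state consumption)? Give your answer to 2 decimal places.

k_gold ≈ 5.39

The golden rule sets f'(k) = n + δ, i.e. α·k^(α−1) = n + δ.
So k^(1−α) = α / (n + δ) = 0.37 / 0.128 = 2.8906.
k_gold = 2.8906^(1/0.63) ≈ 5.3917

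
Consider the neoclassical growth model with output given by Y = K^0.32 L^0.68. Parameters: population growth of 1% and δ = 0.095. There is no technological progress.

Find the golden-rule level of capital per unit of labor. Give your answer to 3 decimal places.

k_gold ≈ 5.149

The golden rule sets f'(k) = n + δ, i.e. α·k^(α−1) = n + δ.
So k^(1−α) = α / (n + δ) = 0.32 / 0.105 = 3.0476.
k_gold = 3.0476^(1/0.68) ≈ 5.1488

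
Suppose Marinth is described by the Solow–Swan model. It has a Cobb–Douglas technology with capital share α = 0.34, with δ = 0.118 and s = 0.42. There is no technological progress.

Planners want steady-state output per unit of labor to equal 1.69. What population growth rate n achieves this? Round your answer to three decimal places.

At the steady state, Δk = 0, so s·k^α = (n + δ)·k.
Since y* = [s/(n + δ)]^(α/(1−α)), we have s/(n + δ) = (y*)^((1−α)/α) = 1.69^1.9412 = 2.7693.
Therefore n + δ = s / 2.7693 = 0.42 / 2.7693 = 0.1517, so n = 0.1517 − 0.118 = 0.0337.

n ≈ 0.034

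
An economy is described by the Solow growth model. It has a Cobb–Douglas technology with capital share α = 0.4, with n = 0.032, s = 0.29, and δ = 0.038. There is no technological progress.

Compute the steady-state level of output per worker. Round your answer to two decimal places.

At the steady state, Δk = 0, so s·k^α = (n + δ)·k.
Dividing both sides by k: k^(1−α) = s / (n + δ).
k^0.6 = 0.29 / (0.032 + 0.038) = 0.29 / 0.070 = 4.1429
k* = 4.1429^(1/0.6) ≈ 10.6866
y* = (k*)^α = 10.6866^0.4 ≈ 2.5795

y* ≈ 2.58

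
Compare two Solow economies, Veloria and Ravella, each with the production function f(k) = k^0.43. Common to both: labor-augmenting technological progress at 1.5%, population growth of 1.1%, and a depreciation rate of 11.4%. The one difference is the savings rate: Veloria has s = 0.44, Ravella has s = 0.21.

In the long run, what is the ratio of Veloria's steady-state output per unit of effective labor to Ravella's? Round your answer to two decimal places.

ratio ≈ 1.75

Steady-state y* = [s/(n + g + δ)]^(α/(1−α)), so the ratio is [ (s_V/(n + g + δ)_V) / (s_R/(n + g + δ)_R) ]^0.7544.
s_V/(n + g + δ)_V = 0.44/0.140 = 3.1429; s_R/(n + g + δ)_R = 0.21/0.140 = 1.5000.
Ratio = (3.1429/1.5000)^0.7544 = 2.0953^0.7544 ≈ 1.7472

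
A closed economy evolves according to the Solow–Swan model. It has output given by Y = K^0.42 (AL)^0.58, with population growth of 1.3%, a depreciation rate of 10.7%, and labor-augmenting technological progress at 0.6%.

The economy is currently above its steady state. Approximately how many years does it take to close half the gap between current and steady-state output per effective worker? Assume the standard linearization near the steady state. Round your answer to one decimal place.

half-life ≈ 9.5 years

Near the steady state the convergence rate is λ = (1 − α)(n + g + δ).
λ = (1 − 0.42) × 0.126 = 0.58 × 0.126 = 0.07308
Half-life = ln 2 / λ = 0.6931 / 0.07308 ≈ 9.48 years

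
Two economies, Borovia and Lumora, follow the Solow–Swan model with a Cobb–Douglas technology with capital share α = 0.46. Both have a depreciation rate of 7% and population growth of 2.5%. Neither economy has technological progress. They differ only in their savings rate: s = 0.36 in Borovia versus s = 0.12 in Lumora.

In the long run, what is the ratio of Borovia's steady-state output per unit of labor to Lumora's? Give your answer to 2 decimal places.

y*_B / y*_L ≈ 2.55

Steady-state y* = [s/(n + δ)]^(α/(1−α)), so the ratio is [ (s_B/(n + δ)_B) / (s_L/(n + δ)_L) ]^0.8519.
s_B/(n + δ)_B = 0.36/0.095 = 3.7895; s_L/(n + δ)_L = 0.12/0.095 = 1.2632.
Ratio = (3.7895/1.2632)^0.8519 = 2.9999^0.8519 ≈ 2.5495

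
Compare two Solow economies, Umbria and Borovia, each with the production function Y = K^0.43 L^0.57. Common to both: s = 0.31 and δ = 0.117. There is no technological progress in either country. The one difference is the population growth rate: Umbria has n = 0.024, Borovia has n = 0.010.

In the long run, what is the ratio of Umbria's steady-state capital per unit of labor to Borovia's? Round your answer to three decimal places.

k*_U / k*_B ≈ 0.832

Steady-state k* = [s/(n + δ)]^(1/(1−α)), so the ratio is [ (s_U/(n + δ)_U) / (s_B/(n + δ)_B) ]^1.7544.
s_U/(n + δ)_U = 0.31/0.141 = 2.1986; s_B/(n + δ)_B = 0.31/0.127 = 2.4409.
Ratio = (2.1986/2.4409)^1.7544 = 0.9007^1.7544 ≈ 0.8324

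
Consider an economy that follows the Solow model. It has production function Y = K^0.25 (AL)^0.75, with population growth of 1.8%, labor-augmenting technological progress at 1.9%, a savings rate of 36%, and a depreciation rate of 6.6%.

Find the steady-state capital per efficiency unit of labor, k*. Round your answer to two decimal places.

k* = 5.30

In steady state, investment equals break-even investment: s·k^α = (n + g + δ)·k.
Rearranging, k^(1−α) = s / (n + g + δ).
k^0.75 = 0.36 / (0.018 + 0.019 + 0.066) = 0.36 / 0.103 = 3.4951
k* = 3.4951^(1/0.75) ≈ 5.3041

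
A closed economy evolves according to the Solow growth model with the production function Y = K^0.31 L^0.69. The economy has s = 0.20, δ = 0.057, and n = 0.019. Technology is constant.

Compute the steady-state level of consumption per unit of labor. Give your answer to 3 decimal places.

In steady state, investment equals break-even investment: s·k^α = (n + δ)·k.
Rearranging, k^(1−α) = s / (n + δ).
k^0.69 = 0.20 / (0.019 + 0.057) = 0.20 / 0.076 = 2.6316
k* = 2.6316^(1/0.69) ≈ 4.0646
y* = (k*)^α = 4.0646^0.31 ≈ 1.5445
c* = (1 − s)·y* = (1 − 0.20) × 1.5445 ≈ 1.2356

c* = 1.236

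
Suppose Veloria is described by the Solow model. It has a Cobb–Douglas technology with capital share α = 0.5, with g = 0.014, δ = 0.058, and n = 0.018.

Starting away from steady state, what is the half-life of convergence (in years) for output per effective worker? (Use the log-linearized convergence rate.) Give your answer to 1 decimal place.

Near the steady state the convergence rate is λ = (1 − α)(n + g + δ).
λ = (1 − 0.5) × 0.090 = 0.5 × 0.090 = 0.0450
Half-life = ln 2 / λ = 0.6931 / 0.0450 ≈ 15.40 years

half-life ≈ 15.4 years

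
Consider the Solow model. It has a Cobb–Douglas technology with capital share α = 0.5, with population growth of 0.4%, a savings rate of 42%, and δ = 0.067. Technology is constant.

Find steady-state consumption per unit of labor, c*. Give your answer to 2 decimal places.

c* ≈ 3.43

In steady state, investment equals break-even investment: s·k^α = (n + δ)·k.
Dividing both sides by k: k^(1−α) = s / (n + δ).
k^0.5 = 0.42 / (0.004 + 0.067) = 0.42 / 0.071 = 5.9155
k* = 5.9155^(1/0.5) ≈ 34.9931
y* = (k*)^α = 34.9931^0.5 ≈ 5.9155
c* = (1 − s)·y* = (1 − 0.42) × 5.9155 ≈ 3.4310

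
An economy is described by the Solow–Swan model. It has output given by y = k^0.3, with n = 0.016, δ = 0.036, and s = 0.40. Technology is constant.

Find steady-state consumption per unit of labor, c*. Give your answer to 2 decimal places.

c* = 1.44

In steady state, investment equals break-even investment: s·k^α = (n + δ)·k.
Dividing both sides by k: k^(1−α) = s / (n + δ).
k^0.7 = 0.40 / (0.016 + 0.036) = 0.40 / 0.052 = 7.6923
k* = 7.6923^(1/0.7) ≈ 18.4414
y* = (k*)^α = 18.4414^0.3 ≈ 2.3974
c* = (1 − s)·y* = (1 − 0.40) × 2.3974 ≈ 1.4384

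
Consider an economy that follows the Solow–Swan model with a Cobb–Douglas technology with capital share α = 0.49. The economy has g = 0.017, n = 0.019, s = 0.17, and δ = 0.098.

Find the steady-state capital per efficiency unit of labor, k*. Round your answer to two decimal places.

In steady state, investment equals break-even investment: s·k^α = (n + g + δ)·k.
Rearranging, k^(1−α) = s / (n + g + δ).
k^0.51 = 0.17 / (0.019 + 0.017 + 0.098) = 0.17 / 0.134 = 1.2687
k* = 1.2687^(1/0.51) ≈ 1.5946

k* ≈ 1.59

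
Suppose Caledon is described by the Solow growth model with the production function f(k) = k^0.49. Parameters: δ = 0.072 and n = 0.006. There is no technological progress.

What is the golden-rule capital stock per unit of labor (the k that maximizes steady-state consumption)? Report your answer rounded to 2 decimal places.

k_gold ≈ 36.72

The golden rule sets f'(k) = n + δ, i.e. α·k^(α−1) = n + δ.
So k^(1−α) = α / (n + δ) = 0.49 / 0.078 = 6.2821.
k_gold = 6.2821^(1/0.51) ≈ 36.7207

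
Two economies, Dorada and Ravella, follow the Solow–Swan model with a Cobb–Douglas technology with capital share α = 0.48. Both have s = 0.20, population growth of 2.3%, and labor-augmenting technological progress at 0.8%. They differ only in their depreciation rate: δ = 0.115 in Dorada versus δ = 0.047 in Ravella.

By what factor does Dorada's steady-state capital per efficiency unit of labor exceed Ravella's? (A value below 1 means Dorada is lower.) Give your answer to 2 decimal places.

k*_D / k*_R ≈ 0.30

Steady-state k* = [s/(n + g + δ)]^(1/(1−α)), so the ratio is [ (s_D/(n + g + δ)_D) / (s_R/(n + g + δ)_R) ]^1.9231.
s_D/(n + g + δ)_D = 0.20/0.146 = 1.3699; s_R/(n + g + δ)_R = 0.20/0.078 = 2.5641.
Ratio = (1.3699/2.5641)^1.9231 = 0.5343^1.9231 ≈ 0.2996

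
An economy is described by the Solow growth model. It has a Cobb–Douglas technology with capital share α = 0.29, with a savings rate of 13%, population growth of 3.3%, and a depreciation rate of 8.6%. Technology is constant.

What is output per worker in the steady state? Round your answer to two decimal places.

Steady state requires s·f(k) = (n + δ)·k, i.e. s·k^α = (n + δ)·k.
Rearranging, k^(1−α) = s / (n + δ).
k^0.71 = 0.13 / (0.033 + 0.086) = 0.13 / 0.119 = 1.0924
k* = 1.0924^(1/0.71) ≈ 1.1326
y* = (k*)^α = 1.1326^0.29 ≈ 1.0368

y* ≈ 1.04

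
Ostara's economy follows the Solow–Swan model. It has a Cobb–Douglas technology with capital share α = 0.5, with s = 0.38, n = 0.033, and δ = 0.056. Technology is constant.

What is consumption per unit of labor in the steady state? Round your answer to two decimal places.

c* = 2.65

In steady state, investment equals break-even investment: s·k^α = (n + δ)·k.
Dividing both sides by k: k^(1−α) = s / (n + δ).
k^0.5 = 0.38 / (0.033 + 0.056) = 0.38 / 0.089 = 4.2697
k* = 4.2697^(1/0.5) ≈ 18.2303
y* = (k*)^α = 18.2303^0.5 ≈ 4.2697
c* = (1 − s)·y* = (1 − 0.38) × 4.2697 ≈ 2.6472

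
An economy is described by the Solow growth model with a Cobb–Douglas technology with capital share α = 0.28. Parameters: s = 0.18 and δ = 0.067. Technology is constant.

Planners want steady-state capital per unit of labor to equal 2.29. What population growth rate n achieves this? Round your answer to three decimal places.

Steady state requires s·f(k) = (n + δ)·k, i.e. s·k^α = (n + δ)·k.
So s / (n + δ) = (k*)^(1−α) = 2.29^0.72 = 1.8159.
Therefore n + δ = s / 1.8159 = 0.18 / 1.8159 = 0.0991, so n = 0.0991 − 0.067 = 0.0321.

n ≈ 0.032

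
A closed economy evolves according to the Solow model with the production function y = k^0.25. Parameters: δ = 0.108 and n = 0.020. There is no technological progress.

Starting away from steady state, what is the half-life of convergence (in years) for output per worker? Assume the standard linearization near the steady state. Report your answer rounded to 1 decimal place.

half-life ≈ 7.2 years

Near the steady state the convergence rate is λ = (1 − α)(n + δ).
λ = (1 − 0.25) × 0.128 = 0.75 × 0.128 = 0.0960
Half-life = ln 2 / λ = 0.6931 / 0.0960 ≈ 7.22 years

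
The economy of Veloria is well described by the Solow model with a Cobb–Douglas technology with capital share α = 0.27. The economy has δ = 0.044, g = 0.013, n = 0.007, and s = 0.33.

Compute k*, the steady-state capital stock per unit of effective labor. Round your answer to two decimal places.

In steady state, investment equals break-even investment: s·k^α = (n + g + δ)·k.
Dividing both sides by k: k^(1−α) = s / (n + g + δ).
k^0.73 = 0.33 / (0.007 + 0.013 + 0.044) = 0.33 / 0.064 = 5.1563
k* = 5.1563^(1/0.73) ≈ 9.4581

k* ≈ 9.46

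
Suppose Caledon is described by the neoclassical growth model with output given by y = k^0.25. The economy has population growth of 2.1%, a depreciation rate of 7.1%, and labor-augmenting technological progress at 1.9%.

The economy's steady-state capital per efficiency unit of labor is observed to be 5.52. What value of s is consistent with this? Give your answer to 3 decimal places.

s ≈ 0.400

Steady state requires s·f(k) = (n + g + δ)·k, i.e. s·k^α = (n + g + δ)·k.
So s / (n + g + δ) = (k*)^(1−α) = 5.52^0.75 = 3.6013.
Therefore s = 3.6013 × (n + g + δ) = 3.6013 × 0.111 = 0.3997.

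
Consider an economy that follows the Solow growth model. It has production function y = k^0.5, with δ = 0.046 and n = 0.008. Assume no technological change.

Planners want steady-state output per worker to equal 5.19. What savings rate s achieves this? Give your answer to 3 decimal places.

s ≈ 0.280

In steady state, investment equals break-even investment: s·k^α = (n + δ)·k.
Since y* = [s/(n + δ)]^(α/(1−α)), we have s/(n + δ) = (y*)^((1−α)/α) = 5.19^1 = 5.1900.
Therefore s = 5.1900 × (n + δ) = 5.1900 × 0.054 = 0.2803.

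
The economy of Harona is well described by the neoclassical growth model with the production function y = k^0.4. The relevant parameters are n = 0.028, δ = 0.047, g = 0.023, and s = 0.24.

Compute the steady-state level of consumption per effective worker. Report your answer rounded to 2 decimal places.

At the steady state, Δk = 0, so s·k^α = (n + g + δ)·k.
Dividing both sides by k: k^(1−α) = s / (n + g + δ).
k^0.6 = 0.24 / (0.028 + 0.023 + 0.047) = 0.24 / 0.098 = 2.4490
k* = 2.4490^(1/0.6) ≈ 4.4495
y* = (k*)^α = 4.4495^0.4 ≈ 1.8169
c* = (1 − s)·y* = (1 − 0.24) × 1.8169 ≈ 1.3808

c* ≈ 1.38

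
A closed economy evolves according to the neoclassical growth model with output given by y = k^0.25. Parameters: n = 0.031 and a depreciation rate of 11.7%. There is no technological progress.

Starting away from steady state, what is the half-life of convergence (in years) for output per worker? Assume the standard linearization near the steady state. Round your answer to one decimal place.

t_½ ≈ 6.2 years

Near the steady state the convergence rate is λ = (1 − α)(n + δ).
λ = (1 − 0.25) × 0.148 = 0.75 × 0.148 = 0.1110
Half-life = ln 2 / λ = 0.6931 / 0.1110 ≈ 6.24 years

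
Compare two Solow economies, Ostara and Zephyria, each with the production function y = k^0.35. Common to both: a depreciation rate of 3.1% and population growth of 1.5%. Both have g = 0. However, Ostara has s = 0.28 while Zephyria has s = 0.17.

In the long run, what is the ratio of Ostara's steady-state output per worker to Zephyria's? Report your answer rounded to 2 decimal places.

ratio ≈ 1.31

Steady-state y* = [s/(n + δ)]^(α/(1−α)), so the ratio is [ (s_O/(n + δ)_O) / (s_Z/(n + δ)_Z) ]^0.5385.
s_O/(n + δ)_O = 0.28/0.046 = 6.0870; s_Z/(n + δ)_Z = 0.17/0.046 = 3.6957.
Ratio = (6.0870/3.6957)^0.5385 = 1.6470^0.5385 ≈ 1.3082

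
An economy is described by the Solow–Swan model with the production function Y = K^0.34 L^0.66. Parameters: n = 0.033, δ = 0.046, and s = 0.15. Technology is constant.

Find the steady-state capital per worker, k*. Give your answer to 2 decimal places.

k* ≈ 2.64

In steady state, investment equals break-even investment: s·k^α = (n + δ)·k.
Rearranging, k^(1−α) = s / (n + δ).
k^0.66 = 0.15 / (0.033 + 0.046) = 0.15 / 0.079 = 1.8987
k* = 1.8987^(1/0.66) ≈ 2.6418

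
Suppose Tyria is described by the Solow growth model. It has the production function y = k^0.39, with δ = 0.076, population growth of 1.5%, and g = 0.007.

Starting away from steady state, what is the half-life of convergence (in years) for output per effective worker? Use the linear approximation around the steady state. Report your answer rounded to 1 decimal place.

Near the steady state the convergence rate is λ = (1 − α)(n + g + δ).
λ = (1 − 0.39) × 0.098 = 0.61 × 0.098 = 0.05978
Half-life = ln 2 / λ = 0.6931 / 0.05978 ≈ 11.59 years

half-life ≈ 11.6 years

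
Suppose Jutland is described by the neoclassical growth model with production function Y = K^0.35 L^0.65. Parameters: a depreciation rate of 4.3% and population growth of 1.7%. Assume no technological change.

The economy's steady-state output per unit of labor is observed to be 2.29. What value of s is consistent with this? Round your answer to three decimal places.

In steady state, investment equals break-even investment: s·k^α = (n + δ)·k.
Since y* = [s/(n + δ)]^(α/(1−α)), we have s/(n + δ) = (y*)^((1−α)/α) = 2.29^1.8571 = 4.6585.
Therefore s = 4.6585 × (n + δ) = 4.6585 × 0.060 = 0.2795.

s ≈ 0.280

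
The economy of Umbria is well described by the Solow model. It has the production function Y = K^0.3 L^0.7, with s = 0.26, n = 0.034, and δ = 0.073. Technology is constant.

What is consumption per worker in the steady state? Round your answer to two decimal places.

c* = 1.08

In steady state, investment equals break-even investment: s·k^α = (n + δ)·k.
Dividing both sides by k: k^(1−α) = s / (n + δ).
k^0.7 = 0.26 / (0.034 + 0.073) = 0.26 / 0.107 = 2.4299
k* = 2.4299^(1/0.7) ≈ 3.5550
y* = (k*)^α = 3.5550^0.3 ≈ 1.4630
c* = (1 − s)·y* = (1 − 0.26) × 1.4630 ≈ 1.0826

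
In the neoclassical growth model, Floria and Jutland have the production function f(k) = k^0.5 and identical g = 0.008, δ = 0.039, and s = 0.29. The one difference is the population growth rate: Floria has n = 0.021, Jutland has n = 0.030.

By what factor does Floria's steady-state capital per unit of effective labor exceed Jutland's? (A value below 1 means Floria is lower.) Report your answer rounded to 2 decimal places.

ratio ≈ 1.28

Steady-state k* = [s/(n + g + δ)]^(1/(1−α)), so the ratio is [ (s_F/(n + g + δ)_F) / (s_J/(n + g + δ)_J) ]^2.
s_F/(n + g + δ)_F = 0.29/0.068 = 4.2647; s_J/(n + g + δ)_J = 0.29/0.077 = 3.7662.
Ratio = (4.2647/3.7662)^2 = 1.1324^2 ≈ 1.2823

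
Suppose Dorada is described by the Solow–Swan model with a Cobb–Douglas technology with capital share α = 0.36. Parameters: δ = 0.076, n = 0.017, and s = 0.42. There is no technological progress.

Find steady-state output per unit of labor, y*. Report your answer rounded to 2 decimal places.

In steady state, investment equals break-even investment: s·k^α = (n + δ)·k.
Dividing both sides by k: k^(1−α) = s / (n + δ).
k^0.64 = 0.42 / (0.017 + 0.076) = 0.42 / 0.093 = 4.5161
k* = 4.5161^(1/0.64) ≈ 10.5455
y* = (k*)^α = 10.5455^0.36 ≈ 2.3351

y* ≈ 2.34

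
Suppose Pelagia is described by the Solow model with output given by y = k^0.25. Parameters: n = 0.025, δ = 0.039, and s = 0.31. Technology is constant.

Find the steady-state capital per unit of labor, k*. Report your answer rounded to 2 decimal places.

k* ≈ 8.20

Steady state requires s·f(k) = (n + δ)·k, i.e. s·k^α = (n + δ)·k.
Dividing both sides by k: k^(1−α) = s / (n + δ).
k^0.75 = 0.31 / (0.025 + 0.039) = 0.31 / 0.064 = 4.8438
k* = 4.8438^(1/0.75) ≈ 8.1956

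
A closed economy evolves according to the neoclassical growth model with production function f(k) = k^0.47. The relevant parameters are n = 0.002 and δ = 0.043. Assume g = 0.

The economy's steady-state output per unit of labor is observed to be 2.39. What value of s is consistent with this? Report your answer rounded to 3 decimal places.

s ≈ 0.120

At the steady state, Δk = 0, so s·k^α = (n + δ)·k.
Since y* = [s/(n + δ)]^(α/(1−α)), we have s/(n + δ) = (y*)^((1−α)/α) = 2.39^1.1277 = 2.6713.
Therefore s = 2.6713 × (n + δ) = 2.6713 × 0.045 = 0.1202.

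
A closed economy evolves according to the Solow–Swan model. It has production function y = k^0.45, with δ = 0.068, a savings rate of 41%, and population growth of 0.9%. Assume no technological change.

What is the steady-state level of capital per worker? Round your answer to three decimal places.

k* = 20.919

At the steady state, Δk = 0, so s·k^α = (n + δ)·k.
Rearranging, k^(1−α) = s / (n + δ).
k^0.55 = 0.41 / (0.009 + 0.068) = 0.41 / 0.077 = 5.3247
k* = 5.3247^(1/0.55) ≈ 20.9188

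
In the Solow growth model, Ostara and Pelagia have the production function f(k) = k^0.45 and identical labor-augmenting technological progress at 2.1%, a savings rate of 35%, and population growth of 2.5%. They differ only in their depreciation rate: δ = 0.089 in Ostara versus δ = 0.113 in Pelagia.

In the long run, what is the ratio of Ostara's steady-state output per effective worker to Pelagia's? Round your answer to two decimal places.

ratio ≈ 1.14

Steady-state y* = [s/(n + g + δ)]^(α/(1−α)), so the ratio is [ (s_O/(n + g + δ)_O) / (s_P/(n + g + δ)_P) ]^0.8182.
s_O/(n + g + δ)_O = 0.35/0.135 = 2.5926; s_P/(n + g + δ)_P = 0.35/0.159 = 2.2013.
Ratio = (2.5926/2.2013)^0.8182 = 1.1778^0.8182 ≈ 1.1433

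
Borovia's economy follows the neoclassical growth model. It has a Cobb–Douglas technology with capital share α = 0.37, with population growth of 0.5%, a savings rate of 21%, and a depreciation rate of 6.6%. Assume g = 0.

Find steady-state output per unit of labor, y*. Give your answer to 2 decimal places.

Steady state requires s·f(k) = (n + δ)·k, i.e. s·k^α = (n + δ)·k.
Dividing both sides by k: k^(1−α) = s / (n + δ).
k^0.63 = 0.21 / (0.005 + 0.066) = 0.21 / 0.071 = 2.9577
k* = 2.9577^(1/0.63) ≈ 5.5917
y* = (k*)^α = 5.5917^0.37 ≈ 1.8906

y* ≈ 1.89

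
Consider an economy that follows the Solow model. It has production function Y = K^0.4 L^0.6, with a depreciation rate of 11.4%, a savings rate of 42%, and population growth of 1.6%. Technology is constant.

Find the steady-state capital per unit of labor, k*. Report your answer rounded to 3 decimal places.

Steady state requires s·f(k) = (n + δ)·k, i.e. s·k^α = (n + δ)·k.
Dividing both sides by k: k^(1−α) = s / (n + δ).
k^0.6 = 0.42 / (0.016 + 0.114) = 0.42 / 0.130 = 3.2308
k* = 3.2308^(1/0.6) ≈ 7.0607

k* = 7.061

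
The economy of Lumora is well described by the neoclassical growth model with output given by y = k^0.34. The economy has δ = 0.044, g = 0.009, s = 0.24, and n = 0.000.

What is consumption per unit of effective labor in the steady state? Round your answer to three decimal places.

Steady state requires s·f(k) = (n + g + δ)·k, i.e. s·k^α = (n + g + δ)·k.
Dividing both sides by k: k^(1−α) = s / (n + g + δ).
k^0.66 = 0.24 / (0.000 + 0.009 + 0.044) = 0.24 / 0.053 = 4.5283
k* = 4.5283^(1/0.66) ≈ 9.8592
y* = (k*)^α = 9.8592^0.34 ≈ 2.1772
c* = (1 − s)·y* = (1 − 0.24) × 2.1772 ≈ 1.6547

c* ≈ 1.655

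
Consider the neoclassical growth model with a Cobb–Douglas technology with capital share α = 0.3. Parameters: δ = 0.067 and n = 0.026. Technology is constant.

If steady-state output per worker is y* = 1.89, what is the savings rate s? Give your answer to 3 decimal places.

Steady state requires s·f(k) = (n + δ)·k, i.e. s·k^α = (n + δ)·k.
Since y* = [s/(n + δ)]^(α/(1−α)), we have s/(n + δ) = (y*)^((1−α)/α) = 1.89^2.3333 = 4.4164.
Therefore s = 4.4164 × (n + δ) = 4.4164 × 0.093 = 0.4107.

s ≈ 0.411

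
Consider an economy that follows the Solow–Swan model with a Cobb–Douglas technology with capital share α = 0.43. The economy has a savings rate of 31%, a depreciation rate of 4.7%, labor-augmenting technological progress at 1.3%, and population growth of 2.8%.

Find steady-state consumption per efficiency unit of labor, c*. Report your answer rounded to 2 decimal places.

Steady state requires s·f(k) = (n + g + δ)·k, i.e. s·k^α = (n + g + δ)·k.
Rearranging, k^(1−α) = s / (n + g + δ).
k^0.57 = 0.31 / (0.028 + 0.013 + 0.047) = 0.31 / 0.088 = 3.5227
k* = 3.5227^(1/0.57) ≈ 9.1082
y* = (k*)^α = 9.1082^0.43 ≈ 2.5856
c* = (1 − s)·y* = (1 − 0.31) × 2.5856 ≈ 1.7841

c* ≈ 1.78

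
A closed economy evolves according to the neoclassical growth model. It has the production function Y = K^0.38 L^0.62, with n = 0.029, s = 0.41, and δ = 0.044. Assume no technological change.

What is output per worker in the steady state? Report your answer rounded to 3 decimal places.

y* = 2.880

At the steady state, Δk = 0, so s·k^α = (n + δ)·k.
Dividing both sides by k: k^(1−α) = s / (n + δ).
k^0.62 = 0.41 / (0.029 + 0.044) = 0.41 / 0.073 = 5.6164
k* = 5.6164^(1/0.62) ≈ 16.1735
y* = (k*)^α = 16.1735^0.38 ≈ 2.8797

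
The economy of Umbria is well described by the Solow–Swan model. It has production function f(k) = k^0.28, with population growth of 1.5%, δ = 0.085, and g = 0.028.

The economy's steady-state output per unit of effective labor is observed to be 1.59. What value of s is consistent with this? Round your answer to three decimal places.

s ≈ 0.422

At the steady state, Δk = 0, so s·k^α = (n + g + δ)·k.
Since y* = [s/(n + g + δ)]^(α/(1−α)), we have s/(n + g + δ) = (y*)^((1−α)/α) = 1.59^2.5714 = 3.2951.
Therefore s = 3.2951 × (n + g + δ) = 3.2951 × 0.128 = 0.4218.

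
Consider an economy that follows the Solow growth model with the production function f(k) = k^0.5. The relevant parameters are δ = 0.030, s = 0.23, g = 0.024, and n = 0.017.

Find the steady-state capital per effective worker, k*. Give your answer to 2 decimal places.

k* ≈ 10.49

At the steady state, Δk = 0, so s·k^α = (n + g + δ)·k.
Dividing both sides by k: k^(1−α) = s / (n + g + δ).
k^0.5 = 0.23 / (0.017 + 0.024 + 0.030) = 0.23 / 0.071 = 3.2394
k* = 3.2394^(1/0.5) ≈ 10.4937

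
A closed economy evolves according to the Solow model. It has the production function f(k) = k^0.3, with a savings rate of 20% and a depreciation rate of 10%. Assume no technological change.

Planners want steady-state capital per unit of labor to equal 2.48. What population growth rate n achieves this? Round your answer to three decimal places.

n ≈ 0.006

Steady state requires s·f(k) = (n + δ)·k, i.e. s·k^α = (n + δ)·k.
So s / (n + δ) = (k*)^(1−α) = 2.48^0.7 = 1.8885.
Therefore n + δ = s / 1.8885 = 0.20 / 1.8885 = 0.1059, so n = 0.1059 − 0.100 = 0.0059.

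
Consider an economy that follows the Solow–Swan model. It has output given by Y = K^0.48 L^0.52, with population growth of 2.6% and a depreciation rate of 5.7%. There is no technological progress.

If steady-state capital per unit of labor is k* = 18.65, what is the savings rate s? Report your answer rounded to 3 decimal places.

s ≈ 0.380

At the steady state, Δk = 0, so s·k^α = (n + δ)·k.
So s / (n + δ) = (k*)^(1−α) = 18.65^0.52 = 4.5788.
Therefore s = 4.5788 × (n + δ) = 4.5788 × 0.083 = 0.3800.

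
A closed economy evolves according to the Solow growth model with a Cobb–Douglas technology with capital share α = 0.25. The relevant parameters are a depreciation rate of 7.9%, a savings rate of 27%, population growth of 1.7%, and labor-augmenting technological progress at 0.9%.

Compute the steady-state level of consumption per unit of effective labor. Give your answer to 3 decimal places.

Steady state requires s·f(k) = (n + g + δ)·k, i.e. s·k^α = (n + g + δ)·k.
Dividing both sides by k: k^(1−α) = s / (n + g + δ).
k^0.75 = 0.27 / (0.017 + 0.009 + 0.079) = 0.27 / 0.105 = 2.5714
k* = 2.5714^(1/0.75) ≈ 3.5228
y* = (k*)^α = 3.5228^0.25 ≈ 1.3700
c* = (1 − s)·y* = (1 − 0.27) × 1.3700 ≈ 1.0001

c* = 1.000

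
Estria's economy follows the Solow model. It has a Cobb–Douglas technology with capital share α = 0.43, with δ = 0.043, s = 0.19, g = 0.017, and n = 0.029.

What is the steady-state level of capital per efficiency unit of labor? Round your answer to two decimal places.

In steady state, investment equals break-even investment: s·k^α = (n + g + δ)·k.
Dividing both sides by k: k^(1−α) = s / (n + g + δ).
k^0.57 = 0.19 / (0.029 + 0.017 + 0.043) = 0.19 / 0.089 = 2.1348
k* = 2.1348^(1/0.57) ≈ 3.7829

k* ≈ 3.78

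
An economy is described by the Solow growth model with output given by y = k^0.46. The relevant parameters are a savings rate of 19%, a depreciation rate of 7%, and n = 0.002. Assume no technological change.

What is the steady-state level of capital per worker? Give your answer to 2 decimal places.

k* = 6.03

In steady state, investment equals break-even investment: s·k^α = (n + δ)·k.
Rearranging, k^(1−α) = s / (n + δ).
k^0.54 = 0.19 / (0.002 + 0.070) = 0.19 / 0.072 = 2.6389
k* = 2.6389^(1/0.54) ≈ 6.0313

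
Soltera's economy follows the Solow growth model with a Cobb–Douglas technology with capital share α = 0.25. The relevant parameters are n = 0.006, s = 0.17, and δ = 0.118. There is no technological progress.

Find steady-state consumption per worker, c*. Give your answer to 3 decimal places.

c* = 0.922

In steady state, investment equals break-even investment: s·k^α = (n + δ)·k.
Rearranging, k^(1−α) = s / (n + δ).
k^0.75 = 0.17 / (0.006 + 0.118) = 0.17 / 0.124 = 1.3710
k* = 1.3710^(1/0.75) ≈ 1.5231
y* = (k*)^α = 1.5231^0.25 ≈ 1.1109
c* = (1 − s)·y* = (1 − 0.17) × 1.1109 ≈ 0.9220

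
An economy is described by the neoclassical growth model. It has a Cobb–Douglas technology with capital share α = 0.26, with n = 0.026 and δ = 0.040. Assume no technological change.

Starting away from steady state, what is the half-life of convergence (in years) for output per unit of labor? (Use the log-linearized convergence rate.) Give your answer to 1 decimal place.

t_½ ≈ 14.2 years

Near the steady state the convergence rate is λ = (1 − α)(n + δ).
λ = (1 − 0.26) × 0.066 = 0.74 × 0.066 = 0.04884
Half-life = ln 2 / λ = 0.6931 / 0.04884 ≈ 14.19 years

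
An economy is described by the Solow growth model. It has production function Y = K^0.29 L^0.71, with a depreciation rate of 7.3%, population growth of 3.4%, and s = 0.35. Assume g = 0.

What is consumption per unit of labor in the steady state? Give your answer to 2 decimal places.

In steady state, investment equals break-even investment: s·k^α = (n + δ)·k.
Rearranging, k^(1−α) = s / (n + δ).
k^0.71 = 0.35 / (0.034 + 0.073) = 0.35 / 0.107 = 3.2710
k* = 3.2710^(1/0.71) ≈ 5.3076
y* = (k*)^α = 5.3076^0.29 ≈ 1.6226
c* = (1 − s)·y* = (1 − 0.35) × 1.6226 ≈ 1.0547

c* = 1.05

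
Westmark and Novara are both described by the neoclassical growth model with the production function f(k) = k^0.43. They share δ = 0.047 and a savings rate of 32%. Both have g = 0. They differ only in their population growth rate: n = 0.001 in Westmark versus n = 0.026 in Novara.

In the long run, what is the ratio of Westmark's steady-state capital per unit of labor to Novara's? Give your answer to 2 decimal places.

k*_W / k*_N ≈ 2.09

Steady-state k* = [s/(n + δ)]^(1/(1−α)), so the ratio is [ (s_W/(n + δ)_W) / (s_N/(n + δ)_N) ]^1.7544.
s_W/(n + δ)_W = 0.32/0.048 = 6.6667; s_N/(n + δ)_N = 0.32/0.073 = 4.3836.
Ratio = (6.6667/4.3836)^1.7544 = 1.5208^1.7544 ≈ 2.0865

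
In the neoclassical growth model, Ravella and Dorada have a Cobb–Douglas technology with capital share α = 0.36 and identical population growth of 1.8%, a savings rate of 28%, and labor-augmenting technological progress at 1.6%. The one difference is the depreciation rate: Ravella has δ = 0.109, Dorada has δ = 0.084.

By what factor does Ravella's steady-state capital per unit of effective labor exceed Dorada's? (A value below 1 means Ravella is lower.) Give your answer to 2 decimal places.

Steady-state k* = [s/(n + g + δ)]^(1/(1−α)), so the ratio is [ (s_R/(n + g + δ)_R) / (s_D/(n + g + δ)_D) ]^1.5625.
s_R/(n + g + δ)_R = 0.28/0.143 = 1.9580; s_D/(n + g + δ)_D = 0.28/0.118 = 2.3729.
Ratio = (1.9580/2.3729)^1.5625 = 0.8252^1.5625 ≈ 0.7407

ratio ≈ 0.74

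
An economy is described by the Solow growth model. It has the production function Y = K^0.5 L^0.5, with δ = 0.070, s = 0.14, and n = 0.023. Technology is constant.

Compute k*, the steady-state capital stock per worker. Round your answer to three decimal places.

k* = 2.266

At the steady state, Δk = 0, so s·k^α = (n + δ)·k.
Dividing both sides by k: k^(1−α) = s / (n + δ).
k^0.5 = 0.14 / (0.023 + 0.070) = 0.14 / 0.093 = 1.5054
k* = 1.5054^(1/0.5) ≈ 2.2662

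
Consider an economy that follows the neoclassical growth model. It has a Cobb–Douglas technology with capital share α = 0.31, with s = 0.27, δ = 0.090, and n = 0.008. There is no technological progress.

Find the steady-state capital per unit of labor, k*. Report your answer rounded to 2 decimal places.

k* ≈ 4.34

At the steady state, Δk = 0, so s·k^α = (n + δ)·k.
Dividing both sides by k: k^(1−α) = s / (n + δ).
k^0.69 = 0.27 / (0.008 + 0.090) = 0.27 / 0.098 = 2.7551
k* = 2.7551^(1/0.69) ≈ 4.3439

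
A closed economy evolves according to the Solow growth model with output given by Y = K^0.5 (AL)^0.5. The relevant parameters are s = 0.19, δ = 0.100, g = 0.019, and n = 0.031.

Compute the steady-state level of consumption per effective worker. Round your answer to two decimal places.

Steady state requires s·f(k) = (n + g + δ)·k, i.e. s·k^α = (n + g + δ)·k.
Dividing both sides by k: k^(1−α) = s / (n + g + δ).
k^0.5 = 0.19 / (0.031 + 0.019 + 0.100) = 0.19 / 0.150 = 1.2667
k* = 1.2667^(1/0.5) ≈ 1.6045
y* = (k*)^α = 1.6045^0.5 ≈ 1.2667
c* = (1 − s)·y* = (1 − 0.19) × 1.2667 ≈ 1.0260

c* ≈ 1.03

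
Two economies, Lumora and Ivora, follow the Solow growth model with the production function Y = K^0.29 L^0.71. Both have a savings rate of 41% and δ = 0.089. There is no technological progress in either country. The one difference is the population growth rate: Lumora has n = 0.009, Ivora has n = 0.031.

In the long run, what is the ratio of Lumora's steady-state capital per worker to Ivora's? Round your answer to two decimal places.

k*_L / k*_I ≈ 1.33

Steady-state k* = [s/(n + δ)]^(1/(1−α)), so the ratio is [ (s_L/(n + δ)_L) / (s_I/(n + δ)_I) ]^1.4085.
s_L/(n + δ)_L = 0.41/0.098 = 4.1837; s_I/(n + δ)_I = 0.41/0.120 = 3.4167.
Ratio = (4.1837/3.4167)^1.4085 = 1.2245^1.4085 ≈ 1.3301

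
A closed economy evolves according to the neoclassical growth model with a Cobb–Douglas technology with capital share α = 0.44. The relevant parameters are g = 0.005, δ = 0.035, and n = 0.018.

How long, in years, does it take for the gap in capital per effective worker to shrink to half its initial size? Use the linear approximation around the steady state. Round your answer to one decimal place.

about 21.3 years

Near the steady state the convergence rate is λ = (1 − α)(n + g + δ).
λ = (1 − 0.44) × 0.058 = 0.56 × 0.058 = 0.03248
Half-life = ln 2 / λ = 0.6931 / 0.03248 ≈ 21.34 years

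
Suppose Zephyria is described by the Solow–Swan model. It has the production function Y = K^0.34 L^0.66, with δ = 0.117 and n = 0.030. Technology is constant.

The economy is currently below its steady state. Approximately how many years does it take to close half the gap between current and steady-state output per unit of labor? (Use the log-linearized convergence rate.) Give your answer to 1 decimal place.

t_½ ≈ 7.1 years

Near the steady state the convergence rate is λ = (1 − α)(n + δ).
λ = (1 − 0.34) × 0.147 = 0.66 × 0.147 = 0.09702
Half-life = ln 2 / λ = 0.6931 / 0.09702 ≈ 7.14 years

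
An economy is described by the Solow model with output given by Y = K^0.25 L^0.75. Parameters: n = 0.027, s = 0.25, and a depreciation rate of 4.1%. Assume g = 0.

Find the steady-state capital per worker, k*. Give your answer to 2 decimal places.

Steady state requires s·f(k) = (n + δ)·k, i.e. s·k^α = (n + δ)·k.
Rearranging, k^(1−α) = s / (n + δ).
k^0.75 = 0.25 / (0.027 + 0.041) = 0.25 / 0.068 = 3.6765
k* = 3.6765^(1/0.75) ≈ 5.6743

k* = 5.67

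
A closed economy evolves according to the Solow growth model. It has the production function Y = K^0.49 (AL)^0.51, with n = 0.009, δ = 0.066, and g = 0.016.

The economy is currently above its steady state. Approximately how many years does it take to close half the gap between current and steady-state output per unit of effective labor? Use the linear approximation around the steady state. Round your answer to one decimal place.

Near the steady state the convergence rate is λ = (1 − α)(n + g + δ).
λ = (1 − 0.49) × 0.091 = 0.51 × 0.091 = 0.04641
Half-life = ln 2 / λ = 0.6931 / 0.04641 ≈ 14.93 years

t_½ ≈ 14.9 years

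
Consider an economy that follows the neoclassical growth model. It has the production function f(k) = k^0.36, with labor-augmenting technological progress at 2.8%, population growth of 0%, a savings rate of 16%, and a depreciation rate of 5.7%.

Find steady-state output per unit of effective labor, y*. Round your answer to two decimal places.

y* = 1.43

At the steady state, Δk = 0, so s·k^α = (n + g + δ)·k.
Rearranging, k^(1−α) = s / (n + g + δ).
k^0.64 = 0.16 / (0.000 + 0.028 + 0.057) = 0.16 / 0.085 = 1.8824
k* = 1.8824^(1/0.64) ≈ 2.6868
y* = (k*)^α = 2.6868^0.36 ≈ 1.4273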